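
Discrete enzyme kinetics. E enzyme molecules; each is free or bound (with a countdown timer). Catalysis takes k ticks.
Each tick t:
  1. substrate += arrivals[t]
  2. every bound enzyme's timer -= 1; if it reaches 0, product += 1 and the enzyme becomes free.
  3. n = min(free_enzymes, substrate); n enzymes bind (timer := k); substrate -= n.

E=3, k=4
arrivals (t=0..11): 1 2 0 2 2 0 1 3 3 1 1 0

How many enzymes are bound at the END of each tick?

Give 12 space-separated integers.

t=0: arr=1 -> substrate=0 bound=1 product=0
t=1: arr=2 -> substrate=0 bound=3 product=0
t=2: arr=0 -> substrate=0 bound=3 product=0
t=3: arr=2 -> substrate=2 bound=3 product=0
t=4: arr=2 -> substrate=3 bound=3 product=1
t=5: arr=0 -> substrate=1 bound=3 product=3
t=6: arr=1 -> substrate=2 bound=3 product=3
t=7: arr=3 -> substrate=5 bound=3 product=3
t=8: arr=3 -> substrate=7 bound=3 product=4
t=9: arr=1 -> substrate=6 bound=3 product=6
t=10: arr=1 -> substrate=7 bound=3 product=6
t=11: arr=0 -> substrate=7 bound=3 product=6

Answer: 1 3 3 3 3 3 3 3 3 3 3 3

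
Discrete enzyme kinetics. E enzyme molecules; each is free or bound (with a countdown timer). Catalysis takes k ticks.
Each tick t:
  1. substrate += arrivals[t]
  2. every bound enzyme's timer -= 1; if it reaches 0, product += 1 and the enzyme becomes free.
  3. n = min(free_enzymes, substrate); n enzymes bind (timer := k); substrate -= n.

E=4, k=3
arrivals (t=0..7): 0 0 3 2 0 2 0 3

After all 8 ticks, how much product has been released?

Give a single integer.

t=0: arr=0 -> substrate=0 bound=0 product=0
t=1: arr=0 -> substrate=0 bound=0 product=0
t=2: arr=3 -> substrate=0 bound=3 product=0
t=3: arr=2 -> substrate=1 bound=4 product=0
t=4: arr=0 -> substrate=1 bound=4 product=0
t=5: arr=2 -> substrate=0 bound=4 product=3
t=6: arr=0 -> substrate=0 bound=3 product=4
t=7: arr=3 -> substrate=2 bound=4 product=4

Answer: 4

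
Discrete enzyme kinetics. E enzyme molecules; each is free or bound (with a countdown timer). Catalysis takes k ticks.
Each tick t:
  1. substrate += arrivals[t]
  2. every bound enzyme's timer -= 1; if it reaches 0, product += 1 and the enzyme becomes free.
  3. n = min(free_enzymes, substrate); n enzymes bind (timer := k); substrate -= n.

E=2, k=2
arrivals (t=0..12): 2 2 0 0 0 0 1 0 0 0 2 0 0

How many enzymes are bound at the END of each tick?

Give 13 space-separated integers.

Answer: 2 2 2 2 0 0 1 1 0 0 2 2 0

Derivation:
t=0: arr=2 -> substrate=0 bound=2 product=0
t=1: arr=2 -> substrate=2 bound=2 product=0
t=2: arr=0 -> substrate=0 bound=2 product=2
t=3: arr=0 -> substrate=0 bound=2 product=2
t=4: arr=0 -> substrate=0 bound=0 product=4
t=5: arr=0 -> substrate=0 bound=0 product=4
t=6: arr=1 -> substrate=0 bound=1 product=4
t=7: arr=0 -> substrate=0 bound=1 product=4
t=8: arr=0 -> substrate=0 bound=0 product=5
t=9: arr=0 -> substrate=0 bound=0 product=5
t=10: arr=2 -> substrate=0 bound=2 product=5
t=11: arr=0 -> substrate=0 bound=2 product=5
t=12: arr=0 -> substrate=0 bound=0 product=7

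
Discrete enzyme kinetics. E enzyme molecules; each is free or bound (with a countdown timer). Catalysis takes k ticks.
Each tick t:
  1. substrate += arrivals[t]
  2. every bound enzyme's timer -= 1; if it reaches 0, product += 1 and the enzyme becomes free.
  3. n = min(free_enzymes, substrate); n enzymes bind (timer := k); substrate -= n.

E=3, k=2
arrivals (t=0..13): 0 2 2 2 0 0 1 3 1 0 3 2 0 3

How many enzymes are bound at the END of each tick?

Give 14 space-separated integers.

t=0: arr=0 -> substrate=0 bound=0 product=0
t=1: arr=2 -> substrate=0 bound=2 product=0
t=2: arr=2 -> substrate=1 bound=3 product=0
t=3: arr=2 -> substrate=1 bound=3 product=2
t=4: arr=0 -> substrate=0 bound=3 product=3
t=5: arr=0 -> substrate=0 bound=1 product=5
t=6: arr=1 -> substrate=0 bound=1 product=6
t=7: arr=3 -> substrate=1 bound=3 product=6
t=8: arr=1 -> substrate=1 bound=3 product=7
t=9: arr=0 -> substrate=0 bound=2 product=9
t=10: arr=3 -> substrate=1 bound=3 product=10
t=11: arr=2 -> substrate=2 bound=3 product=11
t=12: arr=0 -> substrate=0 bound=3 product=13
t=13: arr=3 -> substrate=2 bound=3 product=14

Answer: 0 2 3 3 3 1 1 3 3 2 3 3 3 3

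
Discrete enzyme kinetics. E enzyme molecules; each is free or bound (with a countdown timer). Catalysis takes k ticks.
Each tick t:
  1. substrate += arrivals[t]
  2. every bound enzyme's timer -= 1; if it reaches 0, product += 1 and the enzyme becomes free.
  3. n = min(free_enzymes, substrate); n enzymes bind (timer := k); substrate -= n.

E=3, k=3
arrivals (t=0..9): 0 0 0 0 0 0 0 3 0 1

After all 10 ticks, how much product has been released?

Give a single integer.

t=0: arr=0 -> substrate=0 bound=0 product=0
t=1: arr=0 -> substrate=0 bound=0 product=0
t=2: arr=0 -> substrate=0 bound=0 product=0
t=3: arr=0 -> substrate=0 bound=0 product=0
t=4: arr=0 -> substrate=0 bound=0 product=0
t=5: arr=0 -> substrate=0 bound=0 product=0
t=6: arr=0 -> substrate=0 bound=0 product=0
t=7: arr=3 -> substrate=0 bound=3 product=0
t=8: arr=0 -> substrate=0 bound=3 product=0
t=9: arr=1 -> substrate=1 bound=3 product=0

Answer: 0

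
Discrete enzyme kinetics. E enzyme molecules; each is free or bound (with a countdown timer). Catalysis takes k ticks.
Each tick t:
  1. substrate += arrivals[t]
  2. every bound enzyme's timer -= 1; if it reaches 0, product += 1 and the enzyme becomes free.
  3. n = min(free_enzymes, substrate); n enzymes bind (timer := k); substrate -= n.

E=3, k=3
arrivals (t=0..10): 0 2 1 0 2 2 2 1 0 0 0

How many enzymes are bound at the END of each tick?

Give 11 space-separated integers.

t=0: arr=0 -> substrate=0 bound=0 product=0
t=1: arr=2 -> substrate=0 bound=2 product=0
t=2: arr=1 -> substrate=0 bound=3 product=0
t=3: arr=0 -> substrate=0 bound=3 product=0
t=4: arr=2 -> substrate=0 bound=3 product=2
t=5: arr=2 -> substrate=1 bound=3 product=3
t=6: arr=2 -> substrate=3 bound=3 product=3
t=7: arr=1 -> substrate=2 bound=3 product=5
t=8: arr=0 -> substrate=1 bound=3 product=6
t=9: arr=0 -> substrate=1 bound=3 product=6
t=10: arr=0 -> substrate=0 bound=2 product=8

Answer: 0 2 3 3 3 3 3 3 3 3 2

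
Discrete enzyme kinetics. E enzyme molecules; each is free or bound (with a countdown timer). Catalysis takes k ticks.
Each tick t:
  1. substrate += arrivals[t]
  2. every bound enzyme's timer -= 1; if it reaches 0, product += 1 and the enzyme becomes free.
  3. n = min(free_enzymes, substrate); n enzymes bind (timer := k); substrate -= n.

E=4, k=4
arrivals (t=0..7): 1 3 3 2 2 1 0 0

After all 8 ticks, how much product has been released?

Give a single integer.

t=0: arr=1 -> substrate=0 bound=1 product=0
t=1: arr=3 -> substrate=0 bound=4 product=0
t=2: arr=3 -> substrate=3 bound=4 product=0
t=3: arr=2 -> substrate=5 bound=4 product=0
t=4: arr=2 -> substrate=6 bound=4 product=1
t=5: arr=1 -> substrate=4 bound=4 product=4
t=6: arr=0 -> substrate=4 bound=4 product=4
t=7: arr=0 -> substrate=4 bound=4 product=4

Answer: 4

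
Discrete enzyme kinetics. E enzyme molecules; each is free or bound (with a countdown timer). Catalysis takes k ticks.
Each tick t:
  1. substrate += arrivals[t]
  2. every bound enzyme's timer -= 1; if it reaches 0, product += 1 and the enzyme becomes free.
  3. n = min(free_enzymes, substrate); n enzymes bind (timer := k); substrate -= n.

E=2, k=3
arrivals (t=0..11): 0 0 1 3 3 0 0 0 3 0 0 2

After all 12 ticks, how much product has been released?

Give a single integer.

Answer: 5

Derivation:
t=0: arr=0 -> substrate=0 bound=0 product=0
t=1: arr=0 -> substrate=0 bound=0 product=0
t=2: arr=1 -> substrate=0 bound=1 product=0
t=3: arr=3 -> substrate=2 bound=2 product=0
t=4: arr=3 -> substrate=5 bound=2 product=0
t=5: arr=0 -> substrate=4 bound=2 product=1
t=6: arr=0 -> substrate=3 bound=2 product=2
t=7: arr=0 -> substrate=3 bound=2 product=2
t=8: arr=3 -> substrate=5 bound=2 product=3
t=9: arr=0 -> substrate=4 bound=2 product=4
t=10: arr=0 -> substrate=4 bound=2 product=4
t=11: arr=2 -> substrate=5 bound=2 product=5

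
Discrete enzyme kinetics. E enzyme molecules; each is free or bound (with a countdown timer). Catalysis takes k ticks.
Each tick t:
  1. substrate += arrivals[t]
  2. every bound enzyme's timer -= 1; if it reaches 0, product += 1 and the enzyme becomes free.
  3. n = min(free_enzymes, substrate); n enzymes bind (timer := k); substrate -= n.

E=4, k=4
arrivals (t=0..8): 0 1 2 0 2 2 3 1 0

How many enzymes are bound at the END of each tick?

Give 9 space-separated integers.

Answer: 0 1 3 3 4 4 4 4 4

Derivation:
t=0: arr=0 -> substrate=0 bound=0 product=0
t=1: arr=1 -> substrate=0 bound=1 product=0
t=2: arr=2 -> substrate=0 bound=3 product=0
t=3: arr=0 -> substrate=0 bound=3 product=0
t=4: arr=2 -> substrate=1 bound=4 product=0
t=5: arr=2 -> substrate=2 bound=4 product=1
t=6: arr=3 -> substrate=3 bound=4 product=3
t=7: arr=1 -> substrate=4 bound=4 product=3
t=8: arr=0 -> substrate=3 bound=4 product=4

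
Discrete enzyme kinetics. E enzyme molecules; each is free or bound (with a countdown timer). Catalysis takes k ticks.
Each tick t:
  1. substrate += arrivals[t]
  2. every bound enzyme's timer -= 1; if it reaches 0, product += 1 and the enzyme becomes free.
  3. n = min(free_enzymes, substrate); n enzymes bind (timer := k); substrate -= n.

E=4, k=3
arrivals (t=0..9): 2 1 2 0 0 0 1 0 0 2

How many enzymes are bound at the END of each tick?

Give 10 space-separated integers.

t=0: arr=2 -> substrate=0 bound=2 product=0
t=1: arr=1 -> substrate=0 bound=3 product=0
t=2: arr=2 -> substrate=1 bound=4 product=0
t=3: arr=0 -> substrate=0 bound=3 product=2
t=4: arr=0 -> substrate=0 bound=2 product=3
t=5: arr=0 -> substrate=0 bound=1 product=4
t=6: arr=1 -> substrate=0 bound=1 product=5
t=7: arr=0 -> substrate=0 bound=1 product=5
t=8: arr=0 -> substrate=0 bound=1 product=5
t=9: arr=2 -> substrate=0 bound=2 product=6

Answer: 2 3 4 3 2 1 1 1 1 2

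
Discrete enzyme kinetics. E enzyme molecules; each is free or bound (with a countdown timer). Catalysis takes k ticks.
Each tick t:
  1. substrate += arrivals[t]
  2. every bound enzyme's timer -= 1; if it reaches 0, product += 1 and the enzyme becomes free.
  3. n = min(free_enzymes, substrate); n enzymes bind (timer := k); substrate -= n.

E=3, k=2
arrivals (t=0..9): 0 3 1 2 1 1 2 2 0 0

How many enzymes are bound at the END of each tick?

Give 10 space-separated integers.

t=0: arr=0 -> substrate=0 bound=0 product=0
t=1: arr=3 -> substrate=0 bound=3 product=0
t=2: arr=1 -> substrate=1 bound=3 product=0
t=3: arr=2 -> substrate=0 bound=3 product=3
t=4: arr=1 -> substrate=1 bound=3 product=3
t=5: arr=1 -> substrate=0 bound=2 product=6
t=6: arr=2 -> substrate=1 bound=3 product=6
t=7: arr=2 -> substrate=1 bound=3 product=8
t=8: arr=0 -> substrate=0 bound=3 product=9
t=9: arr=0 -> substrate=0 bound=1 product=11

Answer: 0 3 3 3 3 2 3 3 3 1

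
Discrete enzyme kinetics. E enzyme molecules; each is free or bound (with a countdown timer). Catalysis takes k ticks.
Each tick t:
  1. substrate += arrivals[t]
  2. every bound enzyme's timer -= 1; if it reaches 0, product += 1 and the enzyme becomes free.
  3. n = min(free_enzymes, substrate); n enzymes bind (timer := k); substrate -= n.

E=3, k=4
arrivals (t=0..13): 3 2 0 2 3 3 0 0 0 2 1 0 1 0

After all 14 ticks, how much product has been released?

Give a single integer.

Answer: 9

Derivation:
t=0: arr=3 -> substrate=0 bound=3 product=0
t=1: arr=2 -> substrate=2 bound=3 product=0
t=2: arr=0 -> substrate=2 bound=3 product=0
t=3: arr=2 -> substrate=4 bound=3 product=0
t=4: arr=3 -> substrate=4 bound=3 product=3
t=5: arr=3 -> substrate=7 bound=3 product=3
t=6: arr=0 -> substrate=7 bound=3 product=3
t=7: arr=0 -> substrate=7 bound=3 product=3
t=8: arr=0 -> substrate=4 bound=3 product=6
t=9: arr=2 -> substrate=6 bound=3 product=6
t=10: arr=1 -> substrate=7 bound=3 product=6
t=11: arr=0 -> substrate=7 bound=3 product=6
t=12: arr=1 -> substrate=5 bound=3 product=9
t=13: arr=0 -> substrate=5 bound=3 product=9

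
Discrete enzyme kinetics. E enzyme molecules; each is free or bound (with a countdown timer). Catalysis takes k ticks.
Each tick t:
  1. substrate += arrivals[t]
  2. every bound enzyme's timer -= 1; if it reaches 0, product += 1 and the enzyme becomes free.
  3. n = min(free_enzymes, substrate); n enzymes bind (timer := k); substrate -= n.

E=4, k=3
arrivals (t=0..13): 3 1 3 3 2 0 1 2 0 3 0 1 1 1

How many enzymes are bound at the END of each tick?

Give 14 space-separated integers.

t=0: arr=3 -> substrate=0 bound=3 product=0
t=1: arr=1 -> substrate=0 bound=4 product=0
t=2: arr=3 -> substrate=3 bound=4 product=0
t=3: arr=3 -> substrate=3 bound=4 product=3
t=4: arr=2 -> substrate=4 bound=4 product=4
t=5: arr=0 -> substrate=4 bound=4 product=4
t=6: arr=1 -> substrate=2 bound=4 product=7
t=7: arr=2 -> substrate=3 bound=4 product=8
t=8: arr=0 -> substrate=3 bound=4 product=8
t=9: arr=3 -> substrate=3 bound=4 product=11
t=10: arr=0 -> substrate=2 bound=4 product=12
t=11: arr=1 -> substrate=3 bound=4 product=12
t=12: arr=1 -> substrate=1 bound=4 product=15
t=13: arr=1 -> substrate=1 bound=4 product=16

Answer: 3 4 4 4 4 4 4 4 4 4 4 4 4 4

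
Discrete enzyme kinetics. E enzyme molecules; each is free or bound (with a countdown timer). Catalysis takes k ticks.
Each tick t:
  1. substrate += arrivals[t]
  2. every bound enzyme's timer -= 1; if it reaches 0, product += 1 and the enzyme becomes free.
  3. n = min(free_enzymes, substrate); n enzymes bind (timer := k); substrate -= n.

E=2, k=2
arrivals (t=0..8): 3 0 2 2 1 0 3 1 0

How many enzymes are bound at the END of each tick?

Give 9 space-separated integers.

Answer: 2 2 2 2 2 2 2 2 2

Derivation:
t=0: arr=3 -> substrate=1 bound=2 product=0
t=1: arr=0 -> substrate=1 bound=2 product=0
t=2: arr=2 -> substrate=1 bound=2 product=2
t=3: arr=2 -> substrate=3 bound=2 product=2
t=4: arr=1 -> substrate=2 bound=2 product=4
t=5: arr=0 -> substrate=2 bound=2 product=4
t=6: arr=3 -> substrate=3 bound=2 product=6
t=7: arr=1 -> substrate=4 bound=2 product=6
t=8: arr=0 -> substrate=2 bound=2 product=8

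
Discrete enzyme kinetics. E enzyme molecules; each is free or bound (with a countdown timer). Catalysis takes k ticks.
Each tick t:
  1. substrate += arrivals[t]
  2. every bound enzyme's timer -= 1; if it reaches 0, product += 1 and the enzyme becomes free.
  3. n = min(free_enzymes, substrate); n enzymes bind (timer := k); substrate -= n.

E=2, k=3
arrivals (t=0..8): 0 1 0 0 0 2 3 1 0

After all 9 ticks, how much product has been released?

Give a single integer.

t=0: arr=0 -> substrate=0 bound=0 product=0
t=1: arr=1 -> substrate=0 bound=1 product=0
t=2: arr=0 -> substrate=0 bound=1 product=0
t=3: arr=0 -> substrate=0 bound=1 product=0
t=4: arr=0 -> substrate=0 bound=0 product=1
t=5: arr=2 -> substrate=0 bound=2 product=1
t=6: arr=3 -> substrate=3 bound=2 product=1
t=7: arr=1 -> substrate=4 bound=2 product=1
t=8: arr=0 -> substrate=2 bound=2 product=3

Answer: 3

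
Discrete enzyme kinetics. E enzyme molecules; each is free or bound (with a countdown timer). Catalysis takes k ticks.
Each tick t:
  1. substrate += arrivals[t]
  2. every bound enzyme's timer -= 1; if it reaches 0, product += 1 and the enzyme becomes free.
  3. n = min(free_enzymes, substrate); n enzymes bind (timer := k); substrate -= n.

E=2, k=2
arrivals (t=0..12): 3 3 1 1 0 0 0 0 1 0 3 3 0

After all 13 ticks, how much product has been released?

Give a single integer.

t=0: arr=3 -> substrate=1 bound=2 product=0
t=1: arr=3 -> substrate=4 bound=2 product=0
t=2: arr=1 -> substrate=3 bound=2 product=2
t=3: arr=1 -> substrate=4 bound=2 product=2
t=4: arr=0 -> substrate=2 bound=2 product=4
t=5: arr=0 -> substrate=2 bound=2 product=4
t=6: arr=0 -> substrate=0 bound=2 product=6
t=7: arr=0 -> substrate=0 bound=2 product=6
t=8: arr=1 -> substrate=0 bound=1 product=8
t=9: arr=0 -> substrate=0 bound=1 product=8
t=10: arr=3 -> substrate=1 bound=2 product=9
t=11: arr=3 -> substrate=4 bound=2 product=9
t=12: arr=0 -> substrate=2 bound=2 product=11

Answer: 11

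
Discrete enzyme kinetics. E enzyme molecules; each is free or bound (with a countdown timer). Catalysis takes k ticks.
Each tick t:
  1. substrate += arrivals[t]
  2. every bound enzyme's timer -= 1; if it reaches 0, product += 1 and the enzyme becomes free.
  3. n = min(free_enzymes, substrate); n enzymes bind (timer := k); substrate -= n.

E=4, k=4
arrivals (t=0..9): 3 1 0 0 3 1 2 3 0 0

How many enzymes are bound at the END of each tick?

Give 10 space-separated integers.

t=0: arr=3 -> substrate=0 bound=3 product=0
t=1: arr=1 -> substrate=0 bound=4 product=0
t=2: arr=0 -> substrate=0 bound=4 product=0
t=3: arr=0 -> substrate=0 bound=4 product=0
t=4: arr=3 -> substrate=0 bound=4 product=3
t=5: arr=1 -> substrate=0 bound=4 product=4
t=6: arr=2 -> substrate=2 bound=4 product=4
t=7: arr=3 -> substrate=5 bound=4 product=4
t=8: arr=0 -> substrate=2 bound=4 product=7
t=9: arr=0 -> substrate=1 bound=4 product=8

Answer: 3 4 4 4 4 4 4 4 4 4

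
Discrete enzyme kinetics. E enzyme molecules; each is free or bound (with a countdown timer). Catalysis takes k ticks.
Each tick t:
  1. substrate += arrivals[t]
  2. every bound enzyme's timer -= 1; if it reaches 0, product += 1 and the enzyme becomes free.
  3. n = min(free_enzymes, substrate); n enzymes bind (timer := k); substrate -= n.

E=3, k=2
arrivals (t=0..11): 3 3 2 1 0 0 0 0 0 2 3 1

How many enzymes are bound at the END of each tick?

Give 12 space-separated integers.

t=0: arr=3 -> substrate=0 bound=3 product=0
t=1: arr=3 -> substrate=3 bound=3 product=0
t=2: arr=2 -> substrate=2 bound=3 product=3
t=3: arr=1 -> substrate=3 bound=3 product=3
t=4: arr=0 -> substrate=0 bound=3 product=6
t=5: arr=0 -> substrate=0 bound=3 product=6
t=6: arr=0 -> substrate=0 bound=0 product=9
t=7: arr=0 -> substrate=0 bound=0 product=9
t=8: arr=0 -> substrate=0 bound=0 product=9
t=9: arr=2 -> substrate=0 bound=2 product=9
t=10: arr=3 -> substrate=2 bound=3 product=9
t=11: arr=1 -> substrate=1 bound=3 product=11

Answer: 3 3 3 3 3 3 0 0 0 2 3 3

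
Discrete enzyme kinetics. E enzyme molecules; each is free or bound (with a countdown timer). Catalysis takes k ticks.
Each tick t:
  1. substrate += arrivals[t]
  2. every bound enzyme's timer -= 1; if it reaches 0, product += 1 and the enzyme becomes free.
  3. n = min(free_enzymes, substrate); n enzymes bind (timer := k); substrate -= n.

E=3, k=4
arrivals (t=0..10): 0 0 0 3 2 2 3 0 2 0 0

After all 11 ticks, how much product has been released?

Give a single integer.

t=0: arr=0 -> substrate=0 bound=0 product=0
t=1: arr=0 -> substrate=0 bound=0 product=0
t=2: arr=0 -> substrate=0 bound=0 product=0
t=3: arr=3 -> substrate=0 bound=3 product=0
t=4: arr=2 -> substrate=2 bound=3 product=0
t=5: arr=2 -> substrate=4 bound=3 product=0
t=6: arr=3 -> substrate=7 bound=3 product=0
t=7: arr=0 -> substrate=4 bound=3 product=3
t=8: arr=2 -> substrate=6 bound=3 product=3
t=9: arr=0 -> substrate=6 bound=3 product=3
t=10: arr=0 -> substrate=6 bound=3 product=3

Answer: 3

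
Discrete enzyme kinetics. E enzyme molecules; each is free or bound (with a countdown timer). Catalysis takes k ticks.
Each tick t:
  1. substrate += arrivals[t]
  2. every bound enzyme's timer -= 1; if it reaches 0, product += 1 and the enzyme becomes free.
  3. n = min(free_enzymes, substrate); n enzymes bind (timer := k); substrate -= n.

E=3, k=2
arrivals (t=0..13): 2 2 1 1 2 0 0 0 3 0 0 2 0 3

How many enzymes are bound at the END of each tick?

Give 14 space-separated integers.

t=0: arr=2 -> substrate=0 bound=2 product=0
t=1: arr=2 -> substrate=1 bound=3 product=0
t=2: arr=1 -> substrate=0 bound=3 product=2
t=3: arr=1 -> substrate=0 bound=3 product=3
t=4: arr=2 -> substrate=0 bound=3 product=5
t=5: arr=0 -> substrate=0 bound=2 product=6
t=6: arr=0 -> substrate=0 bound=0 product=8
t=7: arr=0 -> substrate=0 bound=0 product=8
t=8: arr=3 -> substrate=0 bound=3 product=8
t=9: arr=0 -> substrate=0 bound=3 product=8
t=10: arr=0 -> substrate=0 bound=0 product=11
t=11: arr=2 -> substrate=0 bound=2 product=11
t=12: arr=0 -> substrate=0 bound=2 product=11
t=13: arr=3 -> substrate=0 bound=3 product=13

Answer: 2 3 3 3 3 2 0 0 3 3 0 2 2 3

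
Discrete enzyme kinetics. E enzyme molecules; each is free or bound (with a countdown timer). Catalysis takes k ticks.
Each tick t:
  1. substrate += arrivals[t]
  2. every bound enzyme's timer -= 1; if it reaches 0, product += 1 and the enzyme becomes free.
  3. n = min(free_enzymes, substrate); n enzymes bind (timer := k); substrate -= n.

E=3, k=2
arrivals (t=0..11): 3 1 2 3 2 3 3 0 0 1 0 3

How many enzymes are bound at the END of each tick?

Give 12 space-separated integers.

Answer: 3 3 3 3 3 3 3 3 3 3 3 3

Derivation:
t=0: arr=3 -> substrate=0 bound=3 product=0
t=1: arr=1 -> substrate=1 bound=3 product=0
t=2: arr=2 -> substrate=0 bound=3 product=3
t=3: arr=3 -> substrate=3 bound=3 product=3
t=4: arr=2 -> substrate=2 bound=3 product=6
t=5: arr=3 -> substrate=5 bound=3 product=6
t=6: arr=3 -> substrate=5 bound=3 product=9
t=7: arr=0 -> substrate=5 bound=3 product=9
t=8: arr=0 -> substrate=2 bound=3 product=12
t=9: arr=1 -> substrate=3 bound=3 product=12
t=10: arr=0 -> substrate=0 bound=3 product=15
t=11: arr=3 -> substrate=3 bound=3 product=15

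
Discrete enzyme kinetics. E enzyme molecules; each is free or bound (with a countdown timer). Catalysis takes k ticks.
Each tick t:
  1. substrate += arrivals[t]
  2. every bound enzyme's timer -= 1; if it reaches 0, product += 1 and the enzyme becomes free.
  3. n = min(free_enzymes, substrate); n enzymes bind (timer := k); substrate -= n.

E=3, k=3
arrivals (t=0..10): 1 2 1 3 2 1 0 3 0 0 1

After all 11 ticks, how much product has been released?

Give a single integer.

Answer: 9

Derivation:
t=0: arr=1 -> substrate=0 bound=1 product=0
t=1: arr=2 -> substrate=0 bound=3 product=0
t=2: arr=1 -> substrate=1 bound=3 product=0
t=3: arr=3 -> substrate=3 bound=3 product=1
t=4: arr=2 -> substrate=3 bound=3 product=3
t=5: arr=1 -> substrate=4 bound=3 product=3
t=6: arr=0 -> substrate=3 bound=3 product=4
t=7: arr=3 -> substrate=4 bound=3 product=6
t=8: arr=0 -> substrate=4 bound=3 product=6
t=9: arr=0 -> substrate=3 bound=3 product=7
t=10: arr=1 -> substrate=2 bound=3 product=9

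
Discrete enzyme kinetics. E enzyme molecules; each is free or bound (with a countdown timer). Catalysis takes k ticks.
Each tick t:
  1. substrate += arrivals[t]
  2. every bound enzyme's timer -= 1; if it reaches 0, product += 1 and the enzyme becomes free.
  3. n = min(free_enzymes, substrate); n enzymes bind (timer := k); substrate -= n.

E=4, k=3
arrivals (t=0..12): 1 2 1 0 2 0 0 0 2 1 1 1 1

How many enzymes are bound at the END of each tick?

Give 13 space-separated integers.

Answer: 1 3 4 3 3 2 2 0 2 3 4 3 3

Derivation:
t=0: arr=1 -> substrate=0 bound=1 product=0
t=1: arr=2 -> substrate=0 bound=3 product=0
t=2: arr=1 -> substrate=0 bound=4 product=0
t=3: arr=0 -> substrate=0 bound=3 product=1
t=4: arr=2 -> substrate=0 bound=3 product=3
t=5: arr=0 -> substrate=0 bound=2 product=4
t=6: arr=0 -> substrate=0 bound=2 product=4
t=7: arr=0 -> substrate=0 bound=0 product=6
t=8: arr=2 -> substrate=0 bound=2 product=6
t=9: arr=1 -> substrate=0 bound=3 product=6
t=10: arr=1 -> substrate=0 bound=4 product=6
t=11: arr=1 -> substrate=0 bound=3 product=8
t=12: arr=1 -> substrate=0 bound=3 product=9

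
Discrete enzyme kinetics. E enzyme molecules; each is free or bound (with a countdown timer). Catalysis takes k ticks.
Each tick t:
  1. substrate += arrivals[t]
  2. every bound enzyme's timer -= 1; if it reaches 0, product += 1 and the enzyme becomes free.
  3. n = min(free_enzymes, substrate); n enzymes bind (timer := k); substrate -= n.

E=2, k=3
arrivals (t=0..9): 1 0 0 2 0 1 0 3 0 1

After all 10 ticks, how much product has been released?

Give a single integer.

Answer: 4

Derivation:
t=0: arr=1 -> substrate=0 bound=1 product=0
t=1: arr=0 -> substrate=0 bound=1 product=0
t=2: arr=0 -> substrate=0 bound=1 product=0
t=3: arr=2 -> substrate=0 bound=2 product=1
t=4: arr=0 -> substrate=0 bound=2 product=1
t=5: arr=1 -> substrate=1 bound=2 product=1
t=6: arr=0 -> substrate=0 bound=1 product=3
t=7: arr=3 -> substrate=2 bound=2 product=3
t=8: arr=0 -> substrate=2 bound=2 product=3
t=9: arr=1 -> substrate=2 bound=2 product=4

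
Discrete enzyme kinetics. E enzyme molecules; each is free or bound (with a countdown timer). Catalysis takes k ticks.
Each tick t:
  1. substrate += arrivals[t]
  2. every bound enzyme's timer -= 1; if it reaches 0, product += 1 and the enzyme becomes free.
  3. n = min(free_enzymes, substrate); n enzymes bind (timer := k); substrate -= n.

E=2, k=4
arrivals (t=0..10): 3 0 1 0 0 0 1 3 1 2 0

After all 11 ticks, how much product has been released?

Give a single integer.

Answer: 4

Derivation:
t=0: arr=3 -> substrate=1 bound=2 product=0
t=1: arr=0 -> substrate=1 bound=2 product=0
t=2: arr=1 -> substrate=2 bound=2 product=0
t=3: arr=0 -> substrate=2 bound=2 product=0
t=4: arr=0 -> substrate=0 bound=2 product=2
t=5: arr=0 -> substrate=0 bound=2 product=2
t=6: arr=1 -> substrate=1 bound=2 product=2
t=7: arr=3 -> substrate=4 bound=2 product=2
t=8: arr=1 -> substrate=3 bound=2 product=4
t=9: arr=2 -> substrate=5 bound=2 product=4
t=10: arr=0 -> substrate=5 bound=2 product=4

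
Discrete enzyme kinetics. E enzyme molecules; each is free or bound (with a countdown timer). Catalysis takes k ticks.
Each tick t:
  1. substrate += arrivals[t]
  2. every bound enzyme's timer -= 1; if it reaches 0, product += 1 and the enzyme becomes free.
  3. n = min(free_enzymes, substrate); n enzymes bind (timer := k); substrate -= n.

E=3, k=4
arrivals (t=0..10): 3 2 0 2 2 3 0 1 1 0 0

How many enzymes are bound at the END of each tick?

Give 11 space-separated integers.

Answer: 3 3 3 3 3 3 3 3 3 3 3

Derivation:
t=0: arr=3 -> substrate=0 bound=3 product=0
t=1: arr=2 -> substrate=2 bound=3 product=0
t=2: arr=0 -> substrate=2 bound=3 product=0
t=3: arr=2 -> substrate=4 bound=3 product=0
t=4: arr=2 -> substrate=3 bound=3 product=3
t=5: arr=3 -> substrate=6 bound=3 product=3
t=6: arr=0 -> substrate=6 bound=3 product=3
t=7: arr=1 -> substrate=7 bound=3 product=3
t=8: arr=1 -> substrate=5 bound=3 product=6
t=9: arr=0 -> substrate=5 bound=3 product=6
t=10: arr=0 -> substrate=5 bound=3 product=6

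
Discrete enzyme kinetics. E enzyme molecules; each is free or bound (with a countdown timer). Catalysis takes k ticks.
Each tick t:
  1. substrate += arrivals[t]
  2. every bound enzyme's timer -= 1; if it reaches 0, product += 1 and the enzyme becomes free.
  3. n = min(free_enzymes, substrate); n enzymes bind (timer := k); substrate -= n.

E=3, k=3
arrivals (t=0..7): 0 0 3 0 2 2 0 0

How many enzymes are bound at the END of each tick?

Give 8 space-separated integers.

t=0: arr=0 -> substrate=0 bound=0 product=0
t=1: arr=0 -> substrate=0 bound=0 product=0
t=2: arr=3 -> substrate=0 bound=3 product=0
t=3: arr=0 -> substrate=0 bound=3 product=0
t=4: arr=2 -> substrate=2 bound=3 product=0
t=5: arr=2 -> substrate=1 bound=3 product=3
t=6: arr=0 -> substrate=1 bound=3 product=3
t=7: arr=0 -> substrate=1 bound=3 product=3

Answer: 0 0 3 3 3 3 3 3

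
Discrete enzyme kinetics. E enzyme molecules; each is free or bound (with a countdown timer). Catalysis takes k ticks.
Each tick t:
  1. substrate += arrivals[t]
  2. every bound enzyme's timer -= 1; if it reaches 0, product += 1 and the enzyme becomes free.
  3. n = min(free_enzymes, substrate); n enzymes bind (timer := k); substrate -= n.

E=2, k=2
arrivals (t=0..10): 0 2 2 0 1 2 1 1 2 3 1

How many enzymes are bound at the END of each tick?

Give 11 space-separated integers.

Answer: 0 2 2 2 2 2 2 2 2 2 2

Derivation:
t=0: arr=0 -> substrate=0 bound=0 product=0
t=1: arr=2 -> substrate=0 bound=2 product=0
t=2: arr=2 -> substrate=2 bound=2 product=0
t=3: arr=0 -> substrate=0 bound=2 product=2
t=4: arr=1 -> substrate=1 bound=2 product=2
t=5: arr=2 -> substrate=1 bound=2 product=4
t=6: arr=1 -> substrate=2 bound=2 product=4
t=7: arr=1 -> substrate=1 bound=2 product=6
t=8: arr=2 -> substrate=3 bound=2 product=6
t=9: arr=3 -> substrate=4 bound=2 product=8
t=10: arr=1 -> substrate=5 bound=2 product=8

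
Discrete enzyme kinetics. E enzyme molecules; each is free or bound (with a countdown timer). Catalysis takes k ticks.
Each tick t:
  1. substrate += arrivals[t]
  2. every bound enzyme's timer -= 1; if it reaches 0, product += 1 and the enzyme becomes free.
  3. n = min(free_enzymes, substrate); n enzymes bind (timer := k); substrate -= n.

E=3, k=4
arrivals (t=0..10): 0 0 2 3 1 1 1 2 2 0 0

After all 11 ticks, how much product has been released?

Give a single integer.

t=0: arr=0 -> substrate=0 bound=0 product=0
t=1: arr=0 -> substrate=0 bound=0 product=0
t=2: arr=2 -> substrate=0 bound=2 product=0
t=3: arr=3 -> substrate=2 bound=3 product=0
t=4: arr=1 -> substrate=3 bound=3 product=0
t=5: arr=1 -> substrate=4 bound=3 product=0
t=6: arr=1 -> substrate=3 bound=3 product=2
t=7: arr=2 -> substrate=4 bound=3 product=3
t=8: arr=2 -> substrate=6 bound=3 product=3
t=9: arr=0 -> substrate=6 bound=3 product=3
t=10: arr=0 -> substrate=4 bound=3 product=5

Answer: 5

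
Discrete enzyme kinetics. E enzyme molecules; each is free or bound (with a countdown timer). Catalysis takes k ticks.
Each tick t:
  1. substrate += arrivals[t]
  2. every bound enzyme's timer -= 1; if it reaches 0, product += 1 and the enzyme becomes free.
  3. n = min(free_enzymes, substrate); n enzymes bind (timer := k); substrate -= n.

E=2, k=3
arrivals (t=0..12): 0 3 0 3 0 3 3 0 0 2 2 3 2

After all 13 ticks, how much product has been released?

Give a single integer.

t=0: arr=0 -> substrate=0 bound=0 product=0
t=1: arr=3 -> substrate=1 bound=2 product=0
t=2: arr=0 -> substrate=1 bound=2 product=0
t=3: arr=3 -> substrate=4 bound=2 product=0
t=4: arr=0 -> substrate=2 bound=2 product=2
t=5: arr=3 -> substrate=5 bound=2 product=2
t=6: arr=3 -> substrate=8 bound=2 product=2
t=7: arr=0 -> substrate=6 bound=2 product=4
t=8: arr=0 -> substrate=6 bound=2 product=4
t=9: arr=2 -> substrate=8 bound=2 product=4
t=10: arr=2 -> substrate=8 bound=2 product=6
t=11: arr=3 -> substrate=11 bound=2 product=6
t=12: arr=2 -> substrate=13 bound=2 product=6

Answer: 6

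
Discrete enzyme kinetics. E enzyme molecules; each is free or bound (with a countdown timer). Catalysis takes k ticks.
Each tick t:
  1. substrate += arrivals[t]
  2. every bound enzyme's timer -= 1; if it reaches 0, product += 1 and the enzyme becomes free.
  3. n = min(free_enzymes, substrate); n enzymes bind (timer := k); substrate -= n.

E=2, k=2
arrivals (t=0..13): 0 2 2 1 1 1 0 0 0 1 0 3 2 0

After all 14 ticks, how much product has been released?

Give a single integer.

t=0: arr=0 -> substrate=0 bound=0 product=0
t=1: arr=2 -> substrate=0 bound=2 product=0
t=2: arr=2 -> substrate=2 bound=2 product=0
t=3: arr=1 -> substrate=1 bound=2 product=2
t=4: arr=1 -> substrate=2 bound=2 product=2
t=5: arr=1 -> substrate=1 bound=2 product=4
t=6: arr=0 -> substrate=1 bound=2 product=4
t=7: arr=0 -> substrate=0 bound=1 product=6
t=8: arr=0 -> substrate=0 bound=1 product=6
t=9: arr=1 -> substrate=0 bound=1 product=7
t=10: arr=0 -> substrate=0 bound=1 product=7
t=11: arr=3 -> substrate=1 bound=2 product=8
t=12: arr=2 -> substrate=3 bound=2 product=8
t=13: arr=0 -> substrate=1 bound=2 product=10

Answer: 10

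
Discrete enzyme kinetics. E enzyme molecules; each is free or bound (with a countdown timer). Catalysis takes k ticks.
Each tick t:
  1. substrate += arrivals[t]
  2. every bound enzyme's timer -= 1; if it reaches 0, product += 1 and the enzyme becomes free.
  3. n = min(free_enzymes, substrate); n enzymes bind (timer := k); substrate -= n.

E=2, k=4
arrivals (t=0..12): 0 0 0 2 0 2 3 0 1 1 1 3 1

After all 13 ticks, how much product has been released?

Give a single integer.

t=0: arr=0 -> substrate=0 bound=0 product=0
t=1: arr=0 -> substrate=0 bound=0 product=0
t=2: arr=0 -> substrate=0 bound=0 product=0
t=3: arr=2 -> substrate=0 bound=2 product=0
t=4: arr=0 -> substrate=0 bound=2 product=0
t=5: arr=2 -> substrate=2 bound=2 product=0
t=6: arr=3 -> substrate=5 bound=2 product=0
t=7: arr=0 -> substrate=3 bound=2 product=2
t=8: arr=1 -> substrate=4 bound=2 product=2
t=9: arr=1 -> substrate=5 bound=2 product=2
t=10: arr=1 -> substrate=6 bound=2 product=2
t=11: arr=3 -> substrate=7 bound=2 product=4
t=12: arr=1 -> substrate=8 bound=2 product=4

Answer: 4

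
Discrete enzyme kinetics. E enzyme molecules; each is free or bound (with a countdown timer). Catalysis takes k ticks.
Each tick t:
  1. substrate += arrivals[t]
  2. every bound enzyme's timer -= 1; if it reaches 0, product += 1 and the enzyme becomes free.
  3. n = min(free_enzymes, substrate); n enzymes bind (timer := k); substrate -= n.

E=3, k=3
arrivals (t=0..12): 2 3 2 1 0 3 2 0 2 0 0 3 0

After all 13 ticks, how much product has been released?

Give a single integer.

t=0: arr=2 -> substrate=0 bound=2 product=0
t=1: arr=3 -> substrate=2 bound=3 product=0
t=2: arr=2 -> substrate=4 bound=3 product=0
t=3: arr=1 -> substrate=3 bound=3 product=2
t=4: arr=0 -> substrate=2 bound=3 product=3
t=5: arr=3 -> substrate=5 bound=3 product=3
t=6: arr=2 -> substrate=5 bound=3 product=5
t=7: arr=0 -> substrate=4 bound=3 product=6
t=8: arr=2 -> substrate=6 bound=3 product=6
t=9: arr=0 -> substrate=4 bound=3 product=8
t=10: arr=0 -> substrate=3 bound=3 product=9
t=11: arr=3 -> substrate=6 bound=3 product=9
t=12: arr=0 -> substrate=4 bound=3 product=11

Answer: 11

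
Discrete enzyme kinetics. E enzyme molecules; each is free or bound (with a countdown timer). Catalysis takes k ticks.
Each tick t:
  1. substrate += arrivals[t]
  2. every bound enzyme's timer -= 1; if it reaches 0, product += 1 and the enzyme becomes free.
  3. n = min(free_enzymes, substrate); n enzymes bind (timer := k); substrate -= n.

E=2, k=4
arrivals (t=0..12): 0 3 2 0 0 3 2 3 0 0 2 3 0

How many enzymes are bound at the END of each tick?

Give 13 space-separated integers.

t=0: arr=0 -> substrate=0 bound=0 product=0
t=1: arr=3 -> substrate=1 bound=2 product=0
t=2: arr=2 -> substrate=3 bound=2 product=0
t=3: arr=0 -> substrate=3 bound=2 product=0
t=4: arr=0 -> substrate=3 bound=2 product=0
t=5: arr=3 -> substrate=4 bound=2 product=2
t=6: arr=2 -> substrate=6 bound=2 product=2
t=7: arr=3 -> substrate=9 bound=2 product=2
t=8: arr=0 -> substrate=9 bound=2 product=2
t=9: arr=0 -> substrate=7 bound=2 product=4
t=10: arr=2 -> substrate=9 bound=2 product=4
t=11: arr=3 -> substrate=12 bound=2 product=4
t=12: arr=0 -> substrate=12 bound=2 product=4

Answer: 0 2 2 2 2 2 2 2 2 2 2 2 2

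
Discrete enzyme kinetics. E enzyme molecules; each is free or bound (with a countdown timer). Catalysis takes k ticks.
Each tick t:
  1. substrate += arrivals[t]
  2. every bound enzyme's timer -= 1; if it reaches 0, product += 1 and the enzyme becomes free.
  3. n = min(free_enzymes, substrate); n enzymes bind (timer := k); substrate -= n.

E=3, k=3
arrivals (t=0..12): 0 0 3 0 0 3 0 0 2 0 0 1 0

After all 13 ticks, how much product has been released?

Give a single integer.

t=0: arr=0 -> substrate=0 bound=0 product=0
t=1: arr=0 -> substrate=0 bound=0 product=0
t=2: arr=3 -> substrate=0 bound=3 product=0
t=3: arr=0 -> substrate=0 bound=3 product=0
t=4: arr=0 -> substrate=0 bound=3 product=0
t=5: arr=3 -> substrate=0 bound=3 product=3
t=6: arr=0 -> substrate=0 bound=3 product=3
t=7: arr=0 -> substrate=0 bound=3 product=3
t=8: arr=2 -> substrate=0 bound=2 product=6
t=9: arr=0 -> substrate=0 bound=2 product=6
t=10: arr=0 -> substrate=0 bound=2 product=6
t=11: arr=1 -> substrate=0 bound=1 product=8
t=12: arr=0 -> substrate=0 bound=1 product=8

Answer: 8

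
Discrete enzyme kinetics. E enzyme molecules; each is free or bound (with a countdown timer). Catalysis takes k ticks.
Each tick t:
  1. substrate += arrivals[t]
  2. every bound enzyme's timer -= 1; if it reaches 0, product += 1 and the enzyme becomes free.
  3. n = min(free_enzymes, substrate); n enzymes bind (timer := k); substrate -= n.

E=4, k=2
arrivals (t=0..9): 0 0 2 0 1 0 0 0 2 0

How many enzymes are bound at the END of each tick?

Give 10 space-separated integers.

t=0: arr=0 -> substrate=0 bound=0 product=0
t=1: arr=0 -> substrate=0 bound=0 product=0
t=2: arr=2 -> substrate=0 bound=2 product=0
t=3: arr=0 -> substrate=0 bound=2 product=0
t=4: arr=1 -> substrate=0 bound=1 product=2
t=5: arr=0 -> substrate=0 bound=1 product=2
t=6: arr=0 -> substrate=0 bound=0 product=3
t=7: arr=0 -> substrate=0 bound=0 product=3
t=8: arr=2 -> substrate=0 bound=2 product=3
t=9: arr=0 -> substrate=0 bound=2 product=3

Answer: 0 0 2 2 1 1 0 0 2 2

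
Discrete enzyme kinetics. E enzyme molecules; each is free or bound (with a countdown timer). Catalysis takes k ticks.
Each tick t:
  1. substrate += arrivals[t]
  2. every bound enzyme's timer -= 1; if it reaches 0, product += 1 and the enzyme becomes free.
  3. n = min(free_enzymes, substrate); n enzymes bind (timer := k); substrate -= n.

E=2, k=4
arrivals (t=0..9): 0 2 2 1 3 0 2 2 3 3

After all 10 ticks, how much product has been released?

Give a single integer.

Answer: 4

Derivation:
t=0: arr=0 -> substrate=0 bound=0 product=0
t=1: arr=2 -> substrate=0 bound=2 product=0
t=2: arr=2 -> substrate=2 bound=2 product=0
t=3: arr=1 -> substrate=3 bound=2 product=0
t=4: arr=3 -> substrate=6 bound=2 product=0
t=5: arr=0 -> substrate=4 bound=2 product=2
t=6: arr=2 -> substrate=6 bound=2 product=2
t=7: arr=2 -> substrate=8 bound=2 product=2
t=8: arr=3 -> substrate=11 bound=2 product=2
t=9: arr=3 -> substrate=12 bound=2 product=4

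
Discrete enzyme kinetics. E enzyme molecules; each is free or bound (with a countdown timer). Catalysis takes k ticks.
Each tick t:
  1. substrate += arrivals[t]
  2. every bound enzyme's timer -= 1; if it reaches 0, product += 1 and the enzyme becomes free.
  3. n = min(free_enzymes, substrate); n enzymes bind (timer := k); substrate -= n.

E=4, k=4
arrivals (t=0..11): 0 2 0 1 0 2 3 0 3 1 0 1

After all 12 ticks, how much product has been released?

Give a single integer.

t=0: arr=0 -> substrate=0 bound=0 product=0
t=1: arr=2 -> substrate=0 bound=2 product=0
t=2: arr=0 -> substrate=0 bound=2 product=0
t=3: arr=1 -> substrate=0 bound=3 product=0
t=4: arr=0 -> substrate=0 bound=3 product=0
t=5: arr=2 -> substrate=0 bound=3 product=2
t=6: arr=3 -> substrate=2 bound=4 product=2
t=7: arr=0 -> substrate=1 bound=4 product=3
t=8: arr=3 -> substrate=4 bound=4 product=3
t=9: arr=1 -> substrate=3 bound=4 product=5
t=10: arr=0 -> substrate=2 bound=4 product=6
t=11: arr=1 -> substrate=2 bound=4 product=7

Answer: 7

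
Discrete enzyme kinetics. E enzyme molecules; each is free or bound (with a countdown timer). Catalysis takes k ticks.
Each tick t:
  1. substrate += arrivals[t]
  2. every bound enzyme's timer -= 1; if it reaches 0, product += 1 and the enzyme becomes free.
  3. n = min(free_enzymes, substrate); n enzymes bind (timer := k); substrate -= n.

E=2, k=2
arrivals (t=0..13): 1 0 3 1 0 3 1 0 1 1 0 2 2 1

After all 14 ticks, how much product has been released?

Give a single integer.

Answer: 11

Derivation:
t=0: arr=1 -> substrate=0 bound=1 product=0
t=1: arr=0 -> substrate=0 bound=1 product=0
t=2: arr=3 -> substrate=1 bound=2 product=1
t=3: arr=1 -> substrate=2 bound=2 product=1
t=4: arr=0 -> substrate=0 bound=2 product=3
t=5: arr=3 -> substrate=3 bound=2 product=3
t=6: arr=1 -> substrate=2 bound=2 product=5
t=7: arr=0 -> substrate=2 bound=2 product=5
t=8: arr=1 -> substrate=1 bound=2 product=7
t=9: arr=1 -> substrate=2 bound=2 product=7
t=10: arr=0 -> substrate=0 bound=2 product=9
t=11: arr=2 -> substrate=2 bound=2 product=9
t=12: arr=2 -> substrate=2 bound=2 product=11
t=13: arr=1 -> substrate=3 bound=2 product=11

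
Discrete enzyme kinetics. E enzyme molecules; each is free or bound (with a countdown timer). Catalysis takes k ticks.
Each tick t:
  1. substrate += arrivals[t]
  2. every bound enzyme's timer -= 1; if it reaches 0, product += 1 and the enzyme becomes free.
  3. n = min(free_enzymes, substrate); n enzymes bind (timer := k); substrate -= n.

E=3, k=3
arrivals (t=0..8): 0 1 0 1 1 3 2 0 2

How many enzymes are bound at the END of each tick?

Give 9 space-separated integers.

t=0: arr=0 -> substrate=0 bound=0 product=0
t=1: arr=1 -> substrate=0 bound=1 product=0
t=2: arr=0 -> substrate=0 bound=1 product=0
t=3: arr=1 -> substrate=0 bound=2 product=0
t=4: arr=1 -> substrate=0 bound=2 product=1
t=5: arr=3 -> substrate=2 bound=3 product=1
t=6: arr=2 -> substrate=3 bound=3 product=2
t=7: arr=0 -> substrate=2 bound=3 product=3
t=8: arr=2 -> substrate=3 bound=3 product=4

Answer: 0 1 1 2 2 3 3 3 3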